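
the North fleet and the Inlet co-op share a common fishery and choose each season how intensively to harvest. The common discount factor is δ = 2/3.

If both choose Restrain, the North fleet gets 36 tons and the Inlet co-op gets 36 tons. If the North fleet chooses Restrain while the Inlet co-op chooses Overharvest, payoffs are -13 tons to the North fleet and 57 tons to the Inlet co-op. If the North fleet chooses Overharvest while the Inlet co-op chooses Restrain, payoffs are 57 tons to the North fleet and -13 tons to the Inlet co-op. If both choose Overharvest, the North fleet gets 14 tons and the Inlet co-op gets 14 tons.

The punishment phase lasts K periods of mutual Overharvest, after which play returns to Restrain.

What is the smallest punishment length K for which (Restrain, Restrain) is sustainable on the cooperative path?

IC: δ(1−δ^K)/(1−δ) ≥ (57−36)/(36−14) = 21/22.
With δ = 2/3: need 1 − δ^K ≥ 21/22·(1−2/3)/(2/3), i.e. δ^K ≤ 0.5227.
Since (2/3)^1 = 0.6667 and (2/3)^2 = 0.4444, the smallest such K is 2.

2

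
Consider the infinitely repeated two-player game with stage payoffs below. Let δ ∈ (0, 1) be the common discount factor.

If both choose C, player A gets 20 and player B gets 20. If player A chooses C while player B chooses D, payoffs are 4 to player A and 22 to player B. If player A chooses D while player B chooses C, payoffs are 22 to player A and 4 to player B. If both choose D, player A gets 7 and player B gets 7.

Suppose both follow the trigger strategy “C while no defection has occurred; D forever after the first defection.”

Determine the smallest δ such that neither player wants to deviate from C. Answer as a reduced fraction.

One-period gain from deviating is 22 − 20 = 2. The loss is 20 − 7 = 13 in every subsequent period, with present value 13·δ/(1−δ).
Deviation is unprofitable when 13·δ/(1−δ) ≥ 2, i.e. δ/(1−δ) ≥ 2/13.
Equivalently δ ≥ 2/(2+13) = 2/15.

2/15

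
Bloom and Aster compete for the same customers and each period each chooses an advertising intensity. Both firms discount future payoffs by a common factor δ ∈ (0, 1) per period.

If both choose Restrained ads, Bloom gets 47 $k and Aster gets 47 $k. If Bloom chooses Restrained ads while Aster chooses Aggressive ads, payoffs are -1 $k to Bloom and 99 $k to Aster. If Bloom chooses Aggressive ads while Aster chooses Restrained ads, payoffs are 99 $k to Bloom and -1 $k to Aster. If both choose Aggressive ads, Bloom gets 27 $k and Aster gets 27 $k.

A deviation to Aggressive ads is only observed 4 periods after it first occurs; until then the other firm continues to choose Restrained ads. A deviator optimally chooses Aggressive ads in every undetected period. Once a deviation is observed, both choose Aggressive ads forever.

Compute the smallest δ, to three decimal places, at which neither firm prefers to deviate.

0.922

Deviating for the 4 undetected periods gains 99−47 = 52 per period over cooperation, then loses 47−27 = 20 per period forever once punishment starts.
Gain: 52(1 + δ + … + δ^3); loss: 20·δ^4/(1−δ).
No profitable deviation ⇔ 52(1−δ^4) ≤ 20·δ^4, i.e. δ^4 ≥ 52/(52+20) = 13/18.
Hence δ ≥ (13/18)^(1/4) ≈ 0.922.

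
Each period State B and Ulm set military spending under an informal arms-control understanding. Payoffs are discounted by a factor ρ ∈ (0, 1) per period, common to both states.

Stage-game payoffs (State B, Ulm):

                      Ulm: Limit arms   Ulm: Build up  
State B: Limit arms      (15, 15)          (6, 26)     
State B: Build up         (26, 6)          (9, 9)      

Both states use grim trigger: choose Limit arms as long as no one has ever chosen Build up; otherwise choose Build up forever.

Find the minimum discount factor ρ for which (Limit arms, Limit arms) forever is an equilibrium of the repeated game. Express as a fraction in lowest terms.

11/17

Cooperation forever yields 15 each period: 15/(1−ρ).
Deviating yields 26 once, then 9 forever: 26 + 9ρ/(1−ρ).
No profitable deviation requires 15/(1−ρ) ≥ 26 + 9ρ/(1−ρ).
Multiplying by (1−ρ): 15 ≥ 26(1−ρ) + 9ρ = 26 − 17ρ.
So 17ρ ≥ 11, i.e. ρ ≥ 11/17.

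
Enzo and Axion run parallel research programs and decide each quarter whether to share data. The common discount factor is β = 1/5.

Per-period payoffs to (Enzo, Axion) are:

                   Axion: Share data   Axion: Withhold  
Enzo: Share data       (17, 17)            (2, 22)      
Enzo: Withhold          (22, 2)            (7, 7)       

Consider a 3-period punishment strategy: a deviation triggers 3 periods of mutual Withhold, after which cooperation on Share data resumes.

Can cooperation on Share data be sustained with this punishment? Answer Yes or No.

No

IC: β+…+β^3 ≥ (22−17)/(17−7) = 1/2.
At β = 1/5: partial sum = 0.2480 < 0.5000. Cooperation not sustainable.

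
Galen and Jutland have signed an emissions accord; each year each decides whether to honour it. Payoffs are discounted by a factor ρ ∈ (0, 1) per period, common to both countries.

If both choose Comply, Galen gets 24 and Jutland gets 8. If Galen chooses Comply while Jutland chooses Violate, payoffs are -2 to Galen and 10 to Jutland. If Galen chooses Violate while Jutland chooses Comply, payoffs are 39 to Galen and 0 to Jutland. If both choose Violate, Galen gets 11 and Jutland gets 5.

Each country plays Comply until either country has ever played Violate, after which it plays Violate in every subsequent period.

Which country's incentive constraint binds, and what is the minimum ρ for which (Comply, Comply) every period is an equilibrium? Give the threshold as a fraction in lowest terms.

For Galen: deviation gain 39−24 = 15, per-period punishment loss 24−11 = 13. IC gives ρ ≥ 15/28.
For Jutland: gain 2, loss 3 per period, so ρ ≥ 2/5.
The tighter constraint is Galen's, so cooperation needs ρ ≥ 15/28.

Galen; ρ ≥ 15/28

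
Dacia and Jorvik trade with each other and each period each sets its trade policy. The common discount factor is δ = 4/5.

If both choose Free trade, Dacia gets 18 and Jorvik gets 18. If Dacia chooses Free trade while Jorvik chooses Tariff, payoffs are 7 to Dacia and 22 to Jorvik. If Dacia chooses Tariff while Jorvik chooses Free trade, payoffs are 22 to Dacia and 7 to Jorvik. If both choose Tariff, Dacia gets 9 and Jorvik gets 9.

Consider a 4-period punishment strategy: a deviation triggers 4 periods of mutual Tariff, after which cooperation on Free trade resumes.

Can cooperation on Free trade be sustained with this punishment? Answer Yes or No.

Yes

Comparing payoff streams over the 5 periods until play realigns: cooperate → 18(1+δ+…+δ^4); deviate → 22 + 9(δ+…+δ^4).
Cooperation is sustained iff (18−9)(δ+…+δ^4) ≥ 22−18.
δ+…+δ^4 = 4/5·(1−(4/5)^4)/(1−4/5) = 2.3616, and (22−18)/(18−9) = 0.4444.
2.3616 ≥ 0.4444, so cooperation is sustainable.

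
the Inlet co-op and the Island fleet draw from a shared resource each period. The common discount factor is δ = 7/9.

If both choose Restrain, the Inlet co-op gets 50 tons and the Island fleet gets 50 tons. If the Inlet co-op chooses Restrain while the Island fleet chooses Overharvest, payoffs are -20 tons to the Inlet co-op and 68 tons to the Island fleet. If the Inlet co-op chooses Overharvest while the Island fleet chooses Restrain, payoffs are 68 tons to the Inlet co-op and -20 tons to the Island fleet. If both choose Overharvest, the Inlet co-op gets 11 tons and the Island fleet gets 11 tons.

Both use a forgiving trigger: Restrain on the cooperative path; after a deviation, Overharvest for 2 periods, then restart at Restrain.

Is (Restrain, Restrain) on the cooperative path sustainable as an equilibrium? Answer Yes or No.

Yes

Comparing payoff streams over the 3 periods until play realigns: cooperate → 50(1+δ+…+δ^2); deviate → 68 + 11(δ+…+δ^2).
Cooperation is sustained iff (50−11)(δ+…+δ^2) ≥ 68−50.
δ+…+δ^2 = 7/9·(1−(7/9)^2)/(1−7/9) = 1.3827, and (68−50)/(50−11) = 0.4615.
1.3827 ≥ 0.4615, so cooperation is sustainable.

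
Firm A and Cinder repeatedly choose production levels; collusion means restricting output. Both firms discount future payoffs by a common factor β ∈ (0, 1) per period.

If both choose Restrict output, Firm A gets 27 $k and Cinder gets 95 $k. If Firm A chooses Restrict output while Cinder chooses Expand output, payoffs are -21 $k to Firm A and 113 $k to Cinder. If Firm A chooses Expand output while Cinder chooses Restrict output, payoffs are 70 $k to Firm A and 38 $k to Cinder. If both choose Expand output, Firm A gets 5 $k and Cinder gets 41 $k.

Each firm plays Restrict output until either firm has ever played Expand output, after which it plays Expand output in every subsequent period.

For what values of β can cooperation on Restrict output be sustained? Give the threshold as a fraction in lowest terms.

Firm A: cooperation gives 27 each period; deviation gives 70 once then 5 forever.
  27/(1−β) ≥ 70 + 5β/(1−β) ⇒ β ≥ 43/65.
Cinder: cooperation gives 95 each period; deviation gives 113 once then 41 forever.
  β ≥ 18/72 = 1/4.
Both must hold, so the binding constraint is Firm A's: β ≥ 43/65.

43/65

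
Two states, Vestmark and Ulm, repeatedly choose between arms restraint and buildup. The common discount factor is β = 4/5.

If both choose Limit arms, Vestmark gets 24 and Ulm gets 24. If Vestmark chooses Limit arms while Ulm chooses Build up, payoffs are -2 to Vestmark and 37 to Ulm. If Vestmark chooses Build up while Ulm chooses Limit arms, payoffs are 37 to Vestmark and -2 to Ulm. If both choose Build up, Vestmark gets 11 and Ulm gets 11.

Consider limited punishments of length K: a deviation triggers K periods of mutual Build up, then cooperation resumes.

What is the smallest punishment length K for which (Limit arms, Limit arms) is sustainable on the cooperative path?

IC: β(1−β^K)/(1−β) ≥ (37−24)/(24−11) = 1.
With β = 4/5: need 1 − β^K ≥ 1·(1−4/5)/(4/5), i.e. β^K ≤ 0.7500.
Since (4/5)^1 = 0.8000 and (4/5)^2 = 0.6400, the smallest such K is 2.

2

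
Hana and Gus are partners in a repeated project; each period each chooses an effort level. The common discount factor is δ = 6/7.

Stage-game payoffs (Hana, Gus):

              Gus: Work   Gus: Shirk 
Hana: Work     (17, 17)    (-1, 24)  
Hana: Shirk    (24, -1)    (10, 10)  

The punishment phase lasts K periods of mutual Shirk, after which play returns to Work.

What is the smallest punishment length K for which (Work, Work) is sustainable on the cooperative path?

2

No profitable deviation requires (17−10)(δ+…+δ^K) ≥ 24−17, i.e. δ+…+δ^K ≥ 1 ≈ 1.0000.
With δ = 6/7, the partial sums are K=1: 0.8571, K=2: 1.5918.
K = 2 is the first length at which the sum reaches 1.0000.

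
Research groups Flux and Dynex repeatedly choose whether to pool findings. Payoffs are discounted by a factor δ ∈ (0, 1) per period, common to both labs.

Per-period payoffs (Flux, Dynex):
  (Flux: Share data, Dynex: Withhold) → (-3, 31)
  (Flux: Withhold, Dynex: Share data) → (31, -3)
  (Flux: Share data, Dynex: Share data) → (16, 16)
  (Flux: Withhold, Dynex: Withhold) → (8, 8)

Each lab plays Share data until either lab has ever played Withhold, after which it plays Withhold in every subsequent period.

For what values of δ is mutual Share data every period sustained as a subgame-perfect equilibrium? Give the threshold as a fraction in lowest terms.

One-period gain from deviating is 31 − 16 = 15. The loss is 16 − 8 = 8 in every subsequent period, with present value 8·δ/(1−δ).
Deviation is unprofitable when 8·δ/(1−δ) ≥ 15, i.e. δ/(1−δ) ≥ 15/8.
Equivalently δ ≥ 15/(15+8) = 15/23.

15/23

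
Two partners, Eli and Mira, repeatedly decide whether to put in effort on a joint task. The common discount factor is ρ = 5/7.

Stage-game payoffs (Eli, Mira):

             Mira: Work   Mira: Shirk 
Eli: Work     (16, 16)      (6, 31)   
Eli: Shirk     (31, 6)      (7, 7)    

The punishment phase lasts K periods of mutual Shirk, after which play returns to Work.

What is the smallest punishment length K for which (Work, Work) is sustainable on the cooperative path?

4

No profitable deviation requires (16−7)(ρ+…+ρ^K) ≥ 31−16, i.e. ρ+…+ρ^K ≥ 5/3 ≈ 1.6667.
With ρ = 5/7, the partial sums are K=1: 0.7143, K=2: 1.2245, K=3: 1.5889, K=4: 1.8492.
K = 4 is the first length at which the sum reaches 1.6667.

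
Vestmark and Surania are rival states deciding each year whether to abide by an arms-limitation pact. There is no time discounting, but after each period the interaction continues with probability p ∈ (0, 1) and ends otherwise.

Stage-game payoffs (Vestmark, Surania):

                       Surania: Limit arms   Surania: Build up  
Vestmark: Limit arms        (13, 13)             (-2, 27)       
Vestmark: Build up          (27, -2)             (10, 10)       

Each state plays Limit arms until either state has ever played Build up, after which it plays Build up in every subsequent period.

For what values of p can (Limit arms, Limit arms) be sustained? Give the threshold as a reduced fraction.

14/17

With no time discounting, the continuation probability p plays the role of the discount factor.
Grim-trigger IC: 13/(1−p) ≥ 27 + 10p/(1−p) ⇒ p ≥ (27−13)/(27−10) = 14/17.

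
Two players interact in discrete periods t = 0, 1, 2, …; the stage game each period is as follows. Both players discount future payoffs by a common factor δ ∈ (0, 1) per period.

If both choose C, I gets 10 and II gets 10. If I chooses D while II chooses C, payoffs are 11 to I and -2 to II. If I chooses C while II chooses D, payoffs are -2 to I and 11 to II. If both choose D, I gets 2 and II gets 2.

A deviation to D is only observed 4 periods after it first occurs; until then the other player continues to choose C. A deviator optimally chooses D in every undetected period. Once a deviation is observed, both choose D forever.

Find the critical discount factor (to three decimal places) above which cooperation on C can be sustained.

The best deviation is to choose D for all 4 undetected periods, earning 11 each, then 2 forever once detected.
Deviation value: 11(1−δ^4)/(1−δ) + 2δ^4/(1−δ); cooperation value: 10/(1−δ).
IC: 10 ≥ 11(1−δ^4) + 2δ^4 = 11 − 9δ^4.
So δ^4 ≥ 1/9, giving δ ≥ (1/9)^(1/4) ≈ 0.577.

0.577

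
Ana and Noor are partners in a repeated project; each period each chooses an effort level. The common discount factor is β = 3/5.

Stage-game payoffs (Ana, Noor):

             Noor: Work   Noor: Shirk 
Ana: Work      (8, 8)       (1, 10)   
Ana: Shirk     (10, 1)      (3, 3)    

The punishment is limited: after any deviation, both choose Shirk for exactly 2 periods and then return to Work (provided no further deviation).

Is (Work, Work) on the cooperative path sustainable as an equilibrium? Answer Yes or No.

Comparing payoff streams over the 3 periods until play realigns: cooperate → 8(1+β+…+β^2); deviate → 10 + 3(β+…+β^2).
Cooperation is sustained iff (8−3)(β+…+β^2) ≥ 10−8.
β+…+β^2 = 3/5·(1−(3/5)^2)/(1−3/5) = 0.9600, and (10−8)/(8−3) = 0.4000.
0.9600 ≥ 0.4000, so cooperation is sustainable.

Yes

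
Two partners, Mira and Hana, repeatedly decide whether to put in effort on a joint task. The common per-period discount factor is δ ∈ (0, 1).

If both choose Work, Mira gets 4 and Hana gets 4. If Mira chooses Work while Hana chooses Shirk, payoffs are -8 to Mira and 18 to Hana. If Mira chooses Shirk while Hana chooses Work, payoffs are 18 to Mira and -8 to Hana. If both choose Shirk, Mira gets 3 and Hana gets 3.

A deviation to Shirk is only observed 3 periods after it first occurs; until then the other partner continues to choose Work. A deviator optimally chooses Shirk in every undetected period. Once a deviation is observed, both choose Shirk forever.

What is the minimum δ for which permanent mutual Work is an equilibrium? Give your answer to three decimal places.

0.977

A deviator earns 18 for 3 periods, then 3 forever; cooperating earns 4 forever. Multiplying the IC by (1−δ):
4 ≥ 18(1−δ^3) + 3δ^3, so 15·δ^3 ≥ 14 and δ^3 ≥ 14/15.
δ ≥ (14/15)^(1/3) ≈ 0.977.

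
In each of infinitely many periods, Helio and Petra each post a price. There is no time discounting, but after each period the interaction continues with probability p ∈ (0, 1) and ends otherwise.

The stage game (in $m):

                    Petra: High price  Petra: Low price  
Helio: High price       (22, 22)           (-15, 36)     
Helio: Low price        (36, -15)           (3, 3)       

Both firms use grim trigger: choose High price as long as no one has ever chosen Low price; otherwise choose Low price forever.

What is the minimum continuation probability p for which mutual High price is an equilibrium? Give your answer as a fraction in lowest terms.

Expected cooperation value is 22 + p·22 + p²·22 + … = 22/(1−p); deviation gives 36 + p·3/(1−p).
22 ≥ 36(1−p) + 3p ⇒ 33p ≥ 14 ⇒ p ≥ 14/33.

14/33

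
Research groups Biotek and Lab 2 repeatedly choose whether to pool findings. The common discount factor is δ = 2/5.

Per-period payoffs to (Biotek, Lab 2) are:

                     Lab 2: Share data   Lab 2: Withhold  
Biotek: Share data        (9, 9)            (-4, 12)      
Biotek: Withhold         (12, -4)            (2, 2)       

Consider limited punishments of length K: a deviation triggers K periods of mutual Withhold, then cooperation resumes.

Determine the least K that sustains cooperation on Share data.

2

IC: δ(1−δ^K)/(1−δ) ≥ (12−9)/(9−2) = 3/7.
With δ = 2/5: need 1 − δ^K ≥ 3/7·(1−2/5)/(2/5), i.e. δ^K ≤ 0.3571.
Since (2/5)^1 = 0.4000 and (2/5)^2 = 0.1600, the smallest such K is 2.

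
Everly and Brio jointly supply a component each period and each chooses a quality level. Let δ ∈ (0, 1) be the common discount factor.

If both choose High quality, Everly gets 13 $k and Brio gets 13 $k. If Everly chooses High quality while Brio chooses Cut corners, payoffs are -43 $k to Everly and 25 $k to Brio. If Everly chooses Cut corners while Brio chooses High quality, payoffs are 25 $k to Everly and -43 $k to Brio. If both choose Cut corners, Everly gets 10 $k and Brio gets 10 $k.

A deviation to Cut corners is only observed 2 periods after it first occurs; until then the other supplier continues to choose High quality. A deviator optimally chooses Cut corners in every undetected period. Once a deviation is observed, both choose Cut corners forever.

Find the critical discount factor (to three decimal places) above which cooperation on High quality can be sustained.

A deviator earns 25 for 2 periods, then 10 forever; cooperating earns 13 forever. Multiplying the IC by (1−δ):
13 ≥ 25(1−δ^2) + 10δ^2, so 15·δ^2 ≥ 12 and δ^2 ≥ 4/5.
δ ≥ (4/5)^(1/2) ≈ 0.894.

0.894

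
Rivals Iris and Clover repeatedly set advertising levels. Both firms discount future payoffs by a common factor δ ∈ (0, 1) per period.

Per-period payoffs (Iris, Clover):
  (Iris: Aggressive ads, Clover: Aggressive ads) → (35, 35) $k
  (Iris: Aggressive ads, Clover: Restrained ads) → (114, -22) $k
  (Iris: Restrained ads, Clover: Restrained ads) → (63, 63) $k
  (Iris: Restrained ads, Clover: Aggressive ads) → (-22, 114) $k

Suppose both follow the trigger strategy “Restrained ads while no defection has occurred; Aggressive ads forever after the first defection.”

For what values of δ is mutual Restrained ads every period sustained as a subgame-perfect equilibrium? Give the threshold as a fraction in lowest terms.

51/79

One-period gain from deviating is 114 − 63 = 51. The loss is 63 − 35 = 28 in every subsequent period, with present value 28·δ/(1−δ).
Deviation is unprofitable when 28·δ/(1−δ) ≥ 51, i.e. δ/(1−δ) ≥ 51/28.
Equivalently δ ≥ 51/(51+28) = 51/79.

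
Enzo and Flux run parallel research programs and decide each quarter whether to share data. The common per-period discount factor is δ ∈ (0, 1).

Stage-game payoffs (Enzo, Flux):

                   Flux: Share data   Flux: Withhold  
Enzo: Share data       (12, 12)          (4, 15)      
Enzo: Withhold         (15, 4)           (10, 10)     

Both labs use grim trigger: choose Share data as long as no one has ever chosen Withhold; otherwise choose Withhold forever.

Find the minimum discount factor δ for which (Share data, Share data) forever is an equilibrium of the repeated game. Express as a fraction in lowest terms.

3/5

Under grim trigger the critical discount factor is (T−C)/(T−P) with T = 15, C = 12, P = 10.
δ* = (15−12)/(15−10) = 3/5.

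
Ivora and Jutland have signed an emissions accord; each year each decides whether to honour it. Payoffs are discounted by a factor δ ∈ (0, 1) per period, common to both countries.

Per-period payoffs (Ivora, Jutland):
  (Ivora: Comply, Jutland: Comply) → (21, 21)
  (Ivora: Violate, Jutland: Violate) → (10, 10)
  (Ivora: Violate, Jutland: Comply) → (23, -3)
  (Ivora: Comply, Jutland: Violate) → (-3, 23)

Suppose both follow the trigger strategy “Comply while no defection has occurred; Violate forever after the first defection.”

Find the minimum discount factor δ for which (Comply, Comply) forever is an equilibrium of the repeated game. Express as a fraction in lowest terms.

21/(1−δ) ≥ 23 + 10δ/(1−δ)
21 ≥ 23 − 13δ
δ ≥ 2/13.

2/13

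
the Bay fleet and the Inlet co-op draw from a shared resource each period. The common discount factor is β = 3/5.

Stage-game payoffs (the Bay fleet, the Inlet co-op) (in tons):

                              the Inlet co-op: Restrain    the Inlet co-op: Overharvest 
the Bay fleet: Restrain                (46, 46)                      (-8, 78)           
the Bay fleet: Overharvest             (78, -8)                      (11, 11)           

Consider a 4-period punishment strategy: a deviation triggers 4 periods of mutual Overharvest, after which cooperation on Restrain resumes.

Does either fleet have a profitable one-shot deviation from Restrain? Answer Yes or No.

A one-shot deviation gives 78 now, then 11 for 4 periods, then back to 46.
Gain from deviating: (78−46) today; loss: (46−11) in each of the next 4 periods.
No-deviation condition: (46−11)(β+…+β^4) ≥ 78−46, i.e. β+…+β^4 ≥ 32/35.
At β = 3/5: β+…+β^4 = 1.3056 ≥ 0.9143.
So cooperation is sustainable.

No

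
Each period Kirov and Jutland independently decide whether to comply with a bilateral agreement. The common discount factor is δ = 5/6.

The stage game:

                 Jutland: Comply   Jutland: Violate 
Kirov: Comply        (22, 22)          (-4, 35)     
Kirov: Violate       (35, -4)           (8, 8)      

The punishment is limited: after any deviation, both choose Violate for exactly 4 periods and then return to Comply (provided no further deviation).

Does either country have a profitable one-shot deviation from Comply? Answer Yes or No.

IC: δ+…+δ^4 ≥ (35−22)/(22−8) = 13/14.
At δ = 5/6: partial sum = 2.5887 ≥ 0.9286. Cooperation sustainable.

No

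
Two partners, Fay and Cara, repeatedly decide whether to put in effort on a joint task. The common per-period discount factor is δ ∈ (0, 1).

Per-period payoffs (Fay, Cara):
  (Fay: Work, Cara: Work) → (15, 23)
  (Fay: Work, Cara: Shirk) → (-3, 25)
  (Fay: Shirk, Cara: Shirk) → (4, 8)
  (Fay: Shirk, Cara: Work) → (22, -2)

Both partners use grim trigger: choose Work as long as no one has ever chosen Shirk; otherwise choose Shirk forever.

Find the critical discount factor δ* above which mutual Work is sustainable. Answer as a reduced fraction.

7/18

Fay: cooperation gives 15 each period; deviation gives 22 once then 4 forever.
  15/(1−δ) ≥ 22 + 4δ/(1−δ) ⇒ δ ≥ 7/18.
Cara: cooperation gives 23 each period; deviation gives 25 once then 8 forever.
  δ ≥ 2/17.
Both must hold, so the binding constraint is Fay's: δ ≥ 7/18.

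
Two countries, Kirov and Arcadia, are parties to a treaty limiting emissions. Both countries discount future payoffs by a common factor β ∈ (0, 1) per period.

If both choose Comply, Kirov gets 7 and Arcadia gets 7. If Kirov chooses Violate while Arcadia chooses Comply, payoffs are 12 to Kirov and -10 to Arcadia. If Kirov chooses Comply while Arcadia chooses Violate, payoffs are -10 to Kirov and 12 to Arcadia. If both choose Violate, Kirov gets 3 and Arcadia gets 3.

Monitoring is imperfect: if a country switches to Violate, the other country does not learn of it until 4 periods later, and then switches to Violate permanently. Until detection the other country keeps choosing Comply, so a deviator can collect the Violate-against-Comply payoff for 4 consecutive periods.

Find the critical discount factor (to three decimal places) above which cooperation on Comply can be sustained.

0.863

Deviating for the 4 undetected periods gains 12−7 = 5 per period over cooperation, then loses 7−3 = 4 per period forever once punishment starts.
Gain: 5(1 + β + … + β^3); loss: 4·β^4/(1−β).
No profitable deviation ⇔ 5(1−β^4) ≤ 4·β^4, i.e. β^4 ≥ 5/(5+4) = 5/9.
Hence β ≥ (5/9)^(1/4) ≈ 0.863.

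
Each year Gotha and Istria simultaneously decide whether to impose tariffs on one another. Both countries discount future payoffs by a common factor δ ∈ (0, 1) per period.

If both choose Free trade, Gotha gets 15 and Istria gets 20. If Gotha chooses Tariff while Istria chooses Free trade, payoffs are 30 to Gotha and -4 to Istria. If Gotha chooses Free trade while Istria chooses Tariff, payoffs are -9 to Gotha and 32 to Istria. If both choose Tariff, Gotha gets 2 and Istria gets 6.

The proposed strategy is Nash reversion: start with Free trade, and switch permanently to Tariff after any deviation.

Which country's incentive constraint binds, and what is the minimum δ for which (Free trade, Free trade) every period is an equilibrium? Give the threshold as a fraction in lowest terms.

Gotha: cooperation gives 15 each period; deviation gives 30 once then 2 forever.
  15/(1−δ) ≥ 30 + 2δ/(1−δ) ⇒ δ ≥ 15/28.
Istria: cooperation gives 20 each period; deviation gives 32 once then 6 forever.
  δ ≥ 12/26 = 6/13.
Both must hold, so the binding constraint is Gotha's: δ ≥ 15/28.

Gotha; δ ≥ 15/28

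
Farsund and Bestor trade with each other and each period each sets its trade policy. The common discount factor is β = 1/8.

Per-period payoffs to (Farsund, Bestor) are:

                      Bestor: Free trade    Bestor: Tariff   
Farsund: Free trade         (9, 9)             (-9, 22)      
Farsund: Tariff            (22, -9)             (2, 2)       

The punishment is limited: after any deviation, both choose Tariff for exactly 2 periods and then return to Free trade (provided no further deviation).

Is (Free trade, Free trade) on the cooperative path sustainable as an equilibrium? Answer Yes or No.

No

A one-shot deviation gives 22 now, then 2 for 2 periods, then back to 9.
Gain from deviating: (22−9) today; loss: (9−2) in each of the next 2 periods.
No-deviation condition: (9−2)(β+…+β^2) ≥ 22−9, i.e. β+…+β^2 ≥ 13/7.
At β = 1/8: β+…+β^2 = 0.1406 < 1.8571.
So cooperation is not sustainable.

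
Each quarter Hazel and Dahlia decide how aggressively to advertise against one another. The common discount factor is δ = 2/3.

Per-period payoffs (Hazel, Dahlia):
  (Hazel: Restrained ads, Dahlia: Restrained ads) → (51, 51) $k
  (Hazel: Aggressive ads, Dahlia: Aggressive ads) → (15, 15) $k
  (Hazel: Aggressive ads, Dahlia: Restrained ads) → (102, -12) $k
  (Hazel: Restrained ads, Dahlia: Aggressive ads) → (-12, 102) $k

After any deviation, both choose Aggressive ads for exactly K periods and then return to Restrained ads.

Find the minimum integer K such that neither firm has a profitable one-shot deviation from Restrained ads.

4

IC: δ(1−δ^K)/(1−δ) ≥ (102−51)/(51−15) = 17/12.
With δ = 2/3: need 1 − δ^K ≥ 17/12·(1−2/3)/(2/3), i.e. δ^K ≤ 0.2917.
Since (2/3)^3 = 0.2963 and (2/3)^4 = 0.1975, the smallest such K is 4.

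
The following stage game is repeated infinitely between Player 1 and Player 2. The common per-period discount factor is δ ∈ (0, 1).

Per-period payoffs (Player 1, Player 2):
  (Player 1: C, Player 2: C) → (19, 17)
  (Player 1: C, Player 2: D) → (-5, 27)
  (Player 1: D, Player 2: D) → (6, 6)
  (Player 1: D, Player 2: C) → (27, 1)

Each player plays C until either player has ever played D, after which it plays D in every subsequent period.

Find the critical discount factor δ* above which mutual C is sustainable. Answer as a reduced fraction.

10/21

Player 1's threshold: (27−19)/(27−6) = 8/21.
Player 2's threshold: (27−17)/(27−6) = 10/21.
8/21 < 10/21, so Player 2 binds and δ* = 10/21.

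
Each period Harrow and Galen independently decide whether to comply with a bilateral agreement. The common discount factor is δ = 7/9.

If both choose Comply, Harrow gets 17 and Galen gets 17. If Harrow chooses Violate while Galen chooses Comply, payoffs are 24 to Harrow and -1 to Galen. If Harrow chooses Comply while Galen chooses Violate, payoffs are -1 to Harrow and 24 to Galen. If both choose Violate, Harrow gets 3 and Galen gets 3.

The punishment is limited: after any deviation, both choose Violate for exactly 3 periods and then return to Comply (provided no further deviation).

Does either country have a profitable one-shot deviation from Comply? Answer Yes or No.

A one-shot deviation gives 24 now, then 3 for 3 periods, then back to 17.
Gain from deviating: (24−17) today; loss: (17−3) in each of the next 3 periods.
No-deviation condition: (17−3)(δ+…+δ^3) ≥ 24−17, i.e. δ+…+δ^3 ≥ 1/2.
At δ = 7/9: δ+…+δ^3 = 1.8532 ≥ 0.5000.
So cooperation is sustainable.

No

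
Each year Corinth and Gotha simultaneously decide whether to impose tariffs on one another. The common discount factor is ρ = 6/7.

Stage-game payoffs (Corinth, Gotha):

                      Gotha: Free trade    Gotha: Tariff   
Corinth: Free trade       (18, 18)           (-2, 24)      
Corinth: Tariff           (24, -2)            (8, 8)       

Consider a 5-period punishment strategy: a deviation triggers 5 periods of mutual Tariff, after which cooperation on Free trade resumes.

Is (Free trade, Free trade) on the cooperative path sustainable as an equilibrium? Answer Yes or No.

Yes

IC: ρ+…+ρ^5 ≥ (24−18)/(18−8) = 3/5.
At ρ = 6/7: partial sum = 3.2240 ≥ 0.6000. Cooperation sustainable.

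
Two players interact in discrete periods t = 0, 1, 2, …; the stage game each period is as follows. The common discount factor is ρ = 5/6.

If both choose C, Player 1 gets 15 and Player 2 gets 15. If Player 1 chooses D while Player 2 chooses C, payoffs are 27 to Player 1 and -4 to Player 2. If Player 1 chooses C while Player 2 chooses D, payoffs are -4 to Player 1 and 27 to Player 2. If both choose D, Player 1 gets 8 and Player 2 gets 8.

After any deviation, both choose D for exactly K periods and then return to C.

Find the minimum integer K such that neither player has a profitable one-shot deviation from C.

Need Σ_{k=1}^{K} ρ^k ≥ (27−15)/(15−8) = 1.7143 at ρ = 5/6.
At K = 2 the sum is 1.5278 < 1.7143; at K = 3 it is 2.1065 ≥ 1.7143.
So the minimum punishment length is K = 3.

3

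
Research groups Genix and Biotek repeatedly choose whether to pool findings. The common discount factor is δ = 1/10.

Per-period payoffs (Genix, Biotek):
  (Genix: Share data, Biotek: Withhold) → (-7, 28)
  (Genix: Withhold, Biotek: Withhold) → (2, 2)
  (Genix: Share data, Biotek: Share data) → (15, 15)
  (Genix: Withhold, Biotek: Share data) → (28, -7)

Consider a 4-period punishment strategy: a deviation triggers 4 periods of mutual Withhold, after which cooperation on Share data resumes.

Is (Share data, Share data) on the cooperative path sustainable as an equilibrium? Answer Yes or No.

No

Comparing payoff streams over the 5 periods until play realigns: cooperate → 15(1+δ+…+δ^4); deviate → 28 + 2(δ+…+δ^4).
Cooperation is sustained iff (15−2)(δ+…+δ^4) ≥ 28−15.
δ+…+δ^4 = 1/10·(1−(1/10)^4)/(1−1/10) = 0.1111, and (28−15)/(15−2) = 1.0000.
0.1111 < 1.0000, so cooperation is not sustainable.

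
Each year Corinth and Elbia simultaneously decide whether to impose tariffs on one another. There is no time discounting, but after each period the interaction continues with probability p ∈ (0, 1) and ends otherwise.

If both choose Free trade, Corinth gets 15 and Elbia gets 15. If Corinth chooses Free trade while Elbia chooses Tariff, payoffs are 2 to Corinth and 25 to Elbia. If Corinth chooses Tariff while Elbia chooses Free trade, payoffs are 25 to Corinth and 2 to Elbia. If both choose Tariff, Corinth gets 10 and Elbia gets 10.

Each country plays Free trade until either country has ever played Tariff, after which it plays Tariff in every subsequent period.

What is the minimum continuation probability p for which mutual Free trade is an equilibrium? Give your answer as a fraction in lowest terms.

2/3

Expected cooperation value is 15 + p·15 + p²·15 + … = 15/(1−p); deviation gives 25 + p·10/(1−p).
15 ≥ 25(1−p) + 10p ⇒ 15p ≥ 10 ⇒ p ≥ 10/15 = 2/3.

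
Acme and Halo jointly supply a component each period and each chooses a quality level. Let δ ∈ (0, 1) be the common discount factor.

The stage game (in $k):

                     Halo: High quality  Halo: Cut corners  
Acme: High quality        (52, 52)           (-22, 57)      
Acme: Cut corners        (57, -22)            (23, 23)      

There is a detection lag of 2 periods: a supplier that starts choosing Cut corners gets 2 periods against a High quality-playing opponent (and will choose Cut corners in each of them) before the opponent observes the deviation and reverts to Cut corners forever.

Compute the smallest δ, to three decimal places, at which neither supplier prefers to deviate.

0.383

The best deviation is to choose Cut corners for all 2 undetected periods, earning 57 each, then 23 forever once detected.
Deviation value: 57(1−δ^2)/(1−δ) + 23δ^2/(1−δ); cooperation value: 52/(1−δ).
IC: 52 ≥ 57(1−δ^2) + 23δ^2 = 57 − 34δ^2.
So δ^2 ≥ 5/34, giving δ ≥ (5/34)^(1/2) ≈ 0.383.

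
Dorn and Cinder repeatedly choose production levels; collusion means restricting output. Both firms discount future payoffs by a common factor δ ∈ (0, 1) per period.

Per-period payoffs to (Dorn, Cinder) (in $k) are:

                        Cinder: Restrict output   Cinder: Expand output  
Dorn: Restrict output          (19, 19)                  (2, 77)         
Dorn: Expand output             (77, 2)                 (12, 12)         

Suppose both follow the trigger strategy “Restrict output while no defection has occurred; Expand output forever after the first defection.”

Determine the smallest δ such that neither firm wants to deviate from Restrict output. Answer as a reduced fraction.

58/65

Cooperation forever yields 19 each period: 19/(1−δ).
Deviating yields 77 once, then 12 forever: 77 + 12δ/(1−δ).
No profitable deviation requires 19/(1−δ) ≥ 77 + 12δ/(1−δ).
Multiplying by (1−δ): 19 ≥ 77(1−δ) + 12δ = 77 − 65δ.
So 65δ ≥ 58, i.e. δ ≥ 58/65.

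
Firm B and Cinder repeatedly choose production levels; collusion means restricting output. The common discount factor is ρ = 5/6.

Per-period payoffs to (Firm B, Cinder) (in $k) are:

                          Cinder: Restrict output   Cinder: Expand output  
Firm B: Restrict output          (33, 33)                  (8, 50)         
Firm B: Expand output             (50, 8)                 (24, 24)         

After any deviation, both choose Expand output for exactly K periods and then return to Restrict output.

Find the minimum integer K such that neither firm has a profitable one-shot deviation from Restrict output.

IC: ρ(1−ρ^K)/(1−ρ) ≥ (50−33)/(33−24) = 17/9.
With ρ = 5/6: need 1 − ρ^K ≥ 17/9·(1−5/6)/(5/6), i.e. ρ^K ≤ 0.6222.
Since (5/6)^2 = 0.6944 and (5/6)^3 = 0.5787, the smallest such K is 3.

3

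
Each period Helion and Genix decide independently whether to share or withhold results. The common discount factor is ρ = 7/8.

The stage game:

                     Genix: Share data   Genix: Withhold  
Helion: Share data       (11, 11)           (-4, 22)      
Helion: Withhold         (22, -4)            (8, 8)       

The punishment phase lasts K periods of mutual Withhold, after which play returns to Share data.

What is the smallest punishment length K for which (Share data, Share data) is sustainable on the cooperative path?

6

Need Σ_{k=1}^{K} ρ^k ≥ (22−11)/(11−8) = 3.6667 at ρ = 7/8.
At K = 5 the sum is 3.4096 < 3.6667; at K = 6 it is 3.8584 ≥ 3.6667.
So the minimum punishment length is K = 6.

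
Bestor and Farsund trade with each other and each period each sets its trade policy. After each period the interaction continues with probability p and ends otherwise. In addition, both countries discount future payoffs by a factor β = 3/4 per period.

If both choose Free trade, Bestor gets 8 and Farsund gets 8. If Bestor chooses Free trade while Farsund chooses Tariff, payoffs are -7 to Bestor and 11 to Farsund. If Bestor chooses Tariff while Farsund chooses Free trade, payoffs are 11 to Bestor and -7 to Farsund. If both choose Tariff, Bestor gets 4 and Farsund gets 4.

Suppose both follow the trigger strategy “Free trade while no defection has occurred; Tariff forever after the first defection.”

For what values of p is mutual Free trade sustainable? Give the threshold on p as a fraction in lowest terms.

4/7

With continuation probability p and discount β, the effective per-period discount factor is βp.
Grim-trigger IC: βp ≥ (11−8)/(11−4) = 3/7.
So p ≥ (3/7)/(3/4) = 4/7.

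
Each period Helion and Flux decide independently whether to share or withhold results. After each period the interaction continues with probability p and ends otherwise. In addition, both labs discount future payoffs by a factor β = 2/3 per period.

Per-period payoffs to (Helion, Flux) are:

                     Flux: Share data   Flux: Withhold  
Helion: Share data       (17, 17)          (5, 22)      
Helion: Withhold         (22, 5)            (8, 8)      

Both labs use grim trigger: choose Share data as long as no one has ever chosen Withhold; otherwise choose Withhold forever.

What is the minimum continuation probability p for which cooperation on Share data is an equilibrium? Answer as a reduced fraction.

15/28

With continuation probability p and discount β, the effective per-period discount factor is βp.
Grim-trigger IC: βp ≥ (22−17)/(22−8) = 5/14.
So p ≥ (5/14)/(2/3) = 15/28.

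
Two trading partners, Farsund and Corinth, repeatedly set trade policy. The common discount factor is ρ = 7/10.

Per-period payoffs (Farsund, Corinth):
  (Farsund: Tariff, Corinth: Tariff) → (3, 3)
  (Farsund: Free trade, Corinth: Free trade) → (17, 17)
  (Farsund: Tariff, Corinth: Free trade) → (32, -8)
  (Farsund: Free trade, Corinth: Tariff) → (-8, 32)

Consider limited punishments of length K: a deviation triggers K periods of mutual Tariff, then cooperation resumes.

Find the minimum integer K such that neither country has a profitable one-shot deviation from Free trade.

2

Need Σ_{k=1}^{K} ρ^k ≥ (32−17)/(17−3) = 1.0714 at ρ = 7/10.
At K = 1 the sum is 0.7000 < 1.0714; at K = 2 it is 1.1900 ≥ 1.0714.
So the minimum punishment length is K = 2.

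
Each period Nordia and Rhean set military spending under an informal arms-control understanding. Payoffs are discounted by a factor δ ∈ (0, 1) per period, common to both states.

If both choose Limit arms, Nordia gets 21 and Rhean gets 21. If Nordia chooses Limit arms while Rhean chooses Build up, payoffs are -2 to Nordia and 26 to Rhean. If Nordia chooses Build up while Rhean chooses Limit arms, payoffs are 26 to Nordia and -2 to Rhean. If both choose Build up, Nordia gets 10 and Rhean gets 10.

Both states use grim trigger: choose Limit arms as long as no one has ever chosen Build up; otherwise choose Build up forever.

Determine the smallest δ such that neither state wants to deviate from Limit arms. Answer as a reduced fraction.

5/16

Cooperation forever yields 21 each period: 21/(1−δ).
Deviating yields 26 once, then 10 forever: 26 + 10δ/(1−δ).
No profitable deviation requires 21/(1−δ) ≥ 26 + 10δ/(1−δ).
Multiplying by (1−δ): 21 ≥ 26(1−δ) + 10δ = 26 − 16δ.
So 16δ ≥ 5, i.e. δ ≥ 5/16.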